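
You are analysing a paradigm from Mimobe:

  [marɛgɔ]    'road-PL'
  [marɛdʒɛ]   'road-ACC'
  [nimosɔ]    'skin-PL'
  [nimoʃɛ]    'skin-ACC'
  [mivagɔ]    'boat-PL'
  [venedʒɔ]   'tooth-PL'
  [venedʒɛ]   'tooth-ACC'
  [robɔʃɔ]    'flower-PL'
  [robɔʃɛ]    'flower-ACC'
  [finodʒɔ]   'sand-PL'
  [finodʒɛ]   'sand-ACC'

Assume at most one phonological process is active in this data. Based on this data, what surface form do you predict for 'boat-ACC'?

[mivadʒɛ]

The stem for 'road' ends in [g] in [marɛgɔ] but [dʒ] in [marɛdʒɛ].
If /dʒ/ were underlying and a rule turned it into [g] before the PL suffix, 'tooth' would also alternate; but it has [dʒ] in both [venedʒɔ] and [venedʒɛ].
The underlying segment must be /g/; /g/ and /s/ become palato-alveolar [dʒ] and [ʃ] before a front vowel, yielding [dʒ] there.
From [mivagɔ] the stem 'boat' is /mivag/; before a front vowel this yields [mivadʒɛ].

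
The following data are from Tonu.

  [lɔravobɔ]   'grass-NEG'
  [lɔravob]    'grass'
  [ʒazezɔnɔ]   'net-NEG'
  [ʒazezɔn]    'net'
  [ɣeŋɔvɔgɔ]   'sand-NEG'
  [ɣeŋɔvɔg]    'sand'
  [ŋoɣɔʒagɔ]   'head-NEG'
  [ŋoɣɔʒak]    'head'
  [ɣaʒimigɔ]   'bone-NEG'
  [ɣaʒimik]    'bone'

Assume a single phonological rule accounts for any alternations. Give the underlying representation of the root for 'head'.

In [ŋoɣɔʒagɔ] and [ŋoɣɔʒak] the final segment of 'head' alternates: [g] ~ [k].
But 'sand' keeps [g] in both environments ([ɣeŋɔvɔgɔ], [ɣeŋɔvɔg]), so there is no rule changing /g/ to [k] in isolation.
The alternation reflects intervocalic voicing: voiceless stops become voiced between vowels. /k/ is underlying.
Hence 'head' is /ŋoɣɔʒak/ underlyingly.

/ŋoɣɔʒak/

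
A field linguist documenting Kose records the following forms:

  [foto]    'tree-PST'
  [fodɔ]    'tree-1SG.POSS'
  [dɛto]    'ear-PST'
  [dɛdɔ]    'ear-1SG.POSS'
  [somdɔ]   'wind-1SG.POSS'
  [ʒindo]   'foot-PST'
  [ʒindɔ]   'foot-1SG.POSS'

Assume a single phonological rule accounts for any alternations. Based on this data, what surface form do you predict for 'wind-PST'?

[somdo]

The PST morpheme has two allomorphs, [-do] and [-to].
The 1SG.POSS suffix, which begins with [d], is invariant after every stem; so [d] is not altered by any rule here.
The PST suffix is therefore /-to/ underlyingly, with post-nasal voicing: voiceless stops become voiced after a nasal.
After 'wind', which ends in a nasal, the suffix surfaces as [-do], giving [somdo].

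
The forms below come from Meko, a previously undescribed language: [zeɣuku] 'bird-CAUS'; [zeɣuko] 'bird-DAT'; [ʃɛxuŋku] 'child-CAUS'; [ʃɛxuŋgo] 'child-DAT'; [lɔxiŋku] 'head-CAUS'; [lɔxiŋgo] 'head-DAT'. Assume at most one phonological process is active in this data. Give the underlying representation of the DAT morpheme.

The DAT morpheme has two allomorphs, [-go] and [-ko].
By contrast the CAUS suffix keeps its initial [k] throughout — that segment must be underlying.
The DAT suffix is therefore /-go/ underlyingly, with post-vocalic devoicing: voiced stops become voiceless after a vowel.

/-go/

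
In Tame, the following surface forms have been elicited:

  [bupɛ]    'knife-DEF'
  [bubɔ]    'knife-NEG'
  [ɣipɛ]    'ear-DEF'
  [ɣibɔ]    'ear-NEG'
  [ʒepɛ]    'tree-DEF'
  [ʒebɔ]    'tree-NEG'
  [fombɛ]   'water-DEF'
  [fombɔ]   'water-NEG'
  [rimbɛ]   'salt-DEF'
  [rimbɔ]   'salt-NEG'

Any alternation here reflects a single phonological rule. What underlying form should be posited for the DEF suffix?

The DEF suffix surfaces as [-bɛ] and [-pɛ], depending on the final segment of the stem.
The NEG suffix, which begins with [b], is invariant after every stem; so [b] is not altered by any rule here.
So the underlying form is /-pɛ/, and voiceless stops become voiced after a nasal.

/-pɛ/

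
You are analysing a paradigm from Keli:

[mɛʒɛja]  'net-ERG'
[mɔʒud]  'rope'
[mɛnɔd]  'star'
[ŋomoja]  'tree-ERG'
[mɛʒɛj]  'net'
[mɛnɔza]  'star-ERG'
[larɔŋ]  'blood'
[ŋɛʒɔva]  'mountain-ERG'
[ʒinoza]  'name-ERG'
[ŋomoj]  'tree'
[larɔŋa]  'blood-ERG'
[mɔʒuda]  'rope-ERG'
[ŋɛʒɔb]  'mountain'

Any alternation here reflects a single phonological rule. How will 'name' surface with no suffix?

[ʒinod]

In [mɛnɔd] and [mɛnɔza] the final segment of 'star' alternates: [d] ~ [z].
Compare 'rope', with invariant [d] in [mɔʒud] and [mɔʒuda]: an analysis with underlying /d/ and a rule producing [z] before the ERG suffix would wrongly predict alternation here too.
So /z/ is underlying, and a rule of word-final hardening — voiced fricatives become stops word-finally — gives [d].
From [ʒinoza] the stem 'name' is /ʒinoz/; word-finally this yields [ʒinod].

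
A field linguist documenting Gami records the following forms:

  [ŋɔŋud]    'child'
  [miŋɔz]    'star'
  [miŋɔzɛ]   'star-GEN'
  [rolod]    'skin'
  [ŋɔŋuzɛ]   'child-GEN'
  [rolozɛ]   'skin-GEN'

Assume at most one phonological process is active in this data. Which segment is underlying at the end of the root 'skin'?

/d/

The stem for 'skin' ends in [d] in [rolod] but [z] in [rolozɛ].
The stem 'star' ([miŋɔz], [miŋɔzɛ]) shows [z] unchanged in both environments, so [z] cannot be basic with [d] derived in isolation.
So /d/ is underlying, and a rule of intervocalic spirantization — voiced stops become fricatives between vowels — gives [z].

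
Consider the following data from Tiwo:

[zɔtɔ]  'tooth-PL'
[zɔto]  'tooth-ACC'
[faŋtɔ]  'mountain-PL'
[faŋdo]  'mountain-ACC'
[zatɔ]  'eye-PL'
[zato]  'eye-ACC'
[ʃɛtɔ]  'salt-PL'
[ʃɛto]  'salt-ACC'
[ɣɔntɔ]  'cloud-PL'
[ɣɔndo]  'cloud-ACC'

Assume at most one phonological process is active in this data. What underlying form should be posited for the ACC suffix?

/-do/

The ACC morpheme has two allomorphs, [-do] and [-to].
By contrast the PL suffix keeps its initial [t] throughout — that segment must be underlying.
The ACC suffix is therefore /-do/ underlyingly, with post-vocalic devoicing: voiced stops become voiceless after a vowel.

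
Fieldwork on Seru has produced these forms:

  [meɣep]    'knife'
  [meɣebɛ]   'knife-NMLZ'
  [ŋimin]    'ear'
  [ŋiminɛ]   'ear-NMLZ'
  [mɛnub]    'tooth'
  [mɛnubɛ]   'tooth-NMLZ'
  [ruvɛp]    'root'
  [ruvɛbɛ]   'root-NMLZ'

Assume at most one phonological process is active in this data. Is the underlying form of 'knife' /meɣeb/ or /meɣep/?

The stem for 'knife' ends in [p] in [meɣep] but [b] in [meɣebɛ].
If /b/ were underlying and a rule turned it into [p] in isolation, 'tooth' would also alternate; but it has [b] in both [mɛnub] and [mɛnubɛ].
So /p/ is underlying, and a rule of intervocalic voicing — voiceless stops become voiced between vowels — gives [b].

/meɣep/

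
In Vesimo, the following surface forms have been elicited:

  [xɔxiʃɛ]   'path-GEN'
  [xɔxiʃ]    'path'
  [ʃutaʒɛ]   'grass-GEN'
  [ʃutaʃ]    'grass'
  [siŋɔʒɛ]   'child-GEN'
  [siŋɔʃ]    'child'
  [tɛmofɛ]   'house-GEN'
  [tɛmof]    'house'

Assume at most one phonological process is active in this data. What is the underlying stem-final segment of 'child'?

/ʒ/

The root 'child' surfaces as [siŋɔʒɛ] and [siŋɔʃ], with a stem-final [ʒ] ~ [ʃ] alternation.
If /ʃ/ were underlying and a rule turned it into [ʒ] before the GEN suffix, 'path' would also alternate; but it has [ʃ] in both [xɔxiʃɛ] and [xɔxiʃ].
So /ʒ/ is underlying, and a rule of word-final obstruent devoicing — voiced obstruents become voiceless word-finally — gives [ʃ].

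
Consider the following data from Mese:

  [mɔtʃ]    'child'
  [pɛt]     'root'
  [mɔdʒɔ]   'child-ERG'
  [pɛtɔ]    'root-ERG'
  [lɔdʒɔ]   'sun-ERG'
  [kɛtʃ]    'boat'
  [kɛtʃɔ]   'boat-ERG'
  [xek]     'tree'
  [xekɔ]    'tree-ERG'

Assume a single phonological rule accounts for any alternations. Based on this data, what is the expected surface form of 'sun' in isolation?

[lɔtʃ]

In [mɔdʒɔ] and [mɔtʃ] the final segment of 'child' alternates: [dʒ] ~ [tʃ].
If /tʃ/ were underlying and a rule turned it into [dʒ] before the ERG suffix, 'boat' would also alternate; but it has [tʃ] in both [kɛtʃɔ] and [kɛtʃ].
The underlying segment must be /dʒ/; voiced obstruents become voiceless word-finally, yielding [tʃ] there.
The one attested form of 'sun', [lɔdʒɔ], shows underlying /lɔdʒ/. Applying the same rule word-finally gives [lɔtʃ].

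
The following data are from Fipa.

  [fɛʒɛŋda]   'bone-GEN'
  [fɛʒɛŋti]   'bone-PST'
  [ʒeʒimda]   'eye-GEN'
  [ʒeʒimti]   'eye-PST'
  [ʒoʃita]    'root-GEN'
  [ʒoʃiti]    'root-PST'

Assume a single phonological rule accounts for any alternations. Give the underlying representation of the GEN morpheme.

/-da/

The GEN suffix surfaces as [-da] and [-ta], depending on the final segment of the stem.
By contrast the PST suffix keeps its initial [t] throughout — that segment must be underlying.
So the underlying form is /-da/, and voiced stops become voiceless after a vowel.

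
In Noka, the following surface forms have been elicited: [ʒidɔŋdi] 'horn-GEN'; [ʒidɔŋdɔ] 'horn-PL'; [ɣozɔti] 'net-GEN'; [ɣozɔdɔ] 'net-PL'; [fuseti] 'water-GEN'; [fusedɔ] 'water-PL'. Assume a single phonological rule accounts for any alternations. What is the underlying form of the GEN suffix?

/-ti/

The GEN morpheme has two allomorphs, [-di] and [-ti].
By contrast the PL suffix keeps its initial [d] throughout — that segment must be underlying.
The GEN suffix is therefore /-ti/ underlyingly, with post-nasal voicing: voiceless stops become voiced after a nasal.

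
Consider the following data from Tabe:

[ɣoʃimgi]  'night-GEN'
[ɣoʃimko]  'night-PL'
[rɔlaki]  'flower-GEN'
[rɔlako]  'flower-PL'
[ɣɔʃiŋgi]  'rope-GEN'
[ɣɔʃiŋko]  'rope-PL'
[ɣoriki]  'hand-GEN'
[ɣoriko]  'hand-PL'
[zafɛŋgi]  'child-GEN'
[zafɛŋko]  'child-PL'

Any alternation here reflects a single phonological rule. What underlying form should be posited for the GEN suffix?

The GEN morpheme has two allomorphs, [-gi] and [-ki].
The PL suffix, which begins with [k], is invariant after every stem; so [k] is not altered by any rule here.
The GEN suffix is therefore /-gi/ underlyingly, with post-vocalic devoicing: voiced stops become voiceless after a vowel.

/-gi/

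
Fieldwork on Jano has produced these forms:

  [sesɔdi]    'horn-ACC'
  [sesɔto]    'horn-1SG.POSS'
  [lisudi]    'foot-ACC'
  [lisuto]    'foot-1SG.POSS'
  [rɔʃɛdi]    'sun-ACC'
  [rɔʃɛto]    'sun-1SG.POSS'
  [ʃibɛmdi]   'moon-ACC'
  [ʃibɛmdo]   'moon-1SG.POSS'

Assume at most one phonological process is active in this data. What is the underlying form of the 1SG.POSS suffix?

The 1SG.POSS suffix surfaces as [-do] and [-to], depending on the final segment of the stem.
By contrast the ACC suffix keeps its initial [d] throughout — that segment must be underlying.
So the underlying form is /-to/, and voiceless stops become voiced after a nasal.

/-to/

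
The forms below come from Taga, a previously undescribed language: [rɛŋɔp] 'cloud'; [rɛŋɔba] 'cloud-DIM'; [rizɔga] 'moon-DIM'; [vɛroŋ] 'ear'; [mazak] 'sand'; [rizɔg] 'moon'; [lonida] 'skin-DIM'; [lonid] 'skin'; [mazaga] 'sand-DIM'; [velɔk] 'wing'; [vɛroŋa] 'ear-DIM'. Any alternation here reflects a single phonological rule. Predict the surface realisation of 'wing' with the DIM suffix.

[velɔga]

'sand' shows [g] ~ [k] at the end of the stem ([mazaga] vs [mazak]).
If /g/ were underlying and a rule turned it into [k] in isolation, 'moon' would also alternate; but it has [g] in both [rizɔga] and [rizɔg].
The underlying segment must be /k/; voiceless stops become voiced between vowels, yielding [g] there.
The one attested form of 'wing', [velɔk], shows underlying /velɔk/. Applying the same rule between vowels gives [velɔga].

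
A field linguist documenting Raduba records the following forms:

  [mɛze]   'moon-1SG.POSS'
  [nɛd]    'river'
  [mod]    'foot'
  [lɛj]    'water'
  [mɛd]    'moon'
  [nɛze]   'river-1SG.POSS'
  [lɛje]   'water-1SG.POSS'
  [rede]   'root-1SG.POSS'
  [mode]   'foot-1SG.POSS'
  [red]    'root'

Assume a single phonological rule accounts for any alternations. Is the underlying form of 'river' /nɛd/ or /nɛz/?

The stem for 'river' ends in [d] in [nɛd] but [z] in [nɛze].
If /d/ were underlying and a rule turned it into [z] before the 1SG.POSS suffix, 'foot' would also alternate; but it has [d] in both [mod] and [mode].
Therefore /z/ is basic and [d] is derived by word-final hardening (voiced fricatives become stops word-finally).

/nɛz/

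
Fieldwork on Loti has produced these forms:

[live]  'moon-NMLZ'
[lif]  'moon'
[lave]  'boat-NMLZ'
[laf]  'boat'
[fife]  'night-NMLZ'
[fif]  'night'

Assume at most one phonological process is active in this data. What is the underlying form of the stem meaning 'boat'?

/lav/

The root 'boat' surfaces as [lave] and [laf], with a stem-final [v] ~ [f] alternation.
Compare 'night', with invariant [f] in [fife] and [fif]: an analysis with underlying /f/ and a rule producing [v] before the NMLZ suffix would wrongly predict alternation here too.
The alternation reflects word-final obstruent devoicing: voiced obstruents become voiceless word-finally. /v/ is underlying.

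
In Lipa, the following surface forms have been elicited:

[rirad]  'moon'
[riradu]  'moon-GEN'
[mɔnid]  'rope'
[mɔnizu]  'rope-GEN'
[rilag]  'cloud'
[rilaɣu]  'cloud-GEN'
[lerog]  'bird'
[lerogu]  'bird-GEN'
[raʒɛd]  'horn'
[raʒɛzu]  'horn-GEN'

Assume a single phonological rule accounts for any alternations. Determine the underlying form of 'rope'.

/mɔniz/

In [mɔnid] and [mɔnizu] the final segment of 'rope' alternates: [d] ~ [z].
But 'moon' keeps [d] in both environments ([rirad], [riradu]), so there is no rule changing /d/ to [z] before the GEN suffix.
The underlying segment must be /z/; voiced fricatives become stops word-finally, yielding [d] there.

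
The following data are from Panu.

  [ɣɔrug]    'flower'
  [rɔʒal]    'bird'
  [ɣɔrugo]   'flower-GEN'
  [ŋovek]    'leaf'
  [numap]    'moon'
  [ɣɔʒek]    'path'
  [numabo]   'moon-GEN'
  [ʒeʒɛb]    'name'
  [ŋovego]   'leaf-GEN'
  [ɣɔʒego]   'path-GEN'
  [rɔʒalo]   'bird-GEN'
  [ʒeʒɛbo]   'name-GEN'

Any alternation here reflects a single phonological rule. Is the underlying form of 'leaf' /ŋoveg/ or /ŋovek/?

/ŋovek/

The stem for 'leaf' ends in [k] in [ŋovek] but [g] in [ŋovego].
But 'flower' keeps [g] in both environments ([ɣɔrug], [ɣɔrugo]), so there is no rule changing /g/ to [k] in isolation.
The underlying segment must be /k/; voiceless stops become voiced between vowels, yielding [g] there.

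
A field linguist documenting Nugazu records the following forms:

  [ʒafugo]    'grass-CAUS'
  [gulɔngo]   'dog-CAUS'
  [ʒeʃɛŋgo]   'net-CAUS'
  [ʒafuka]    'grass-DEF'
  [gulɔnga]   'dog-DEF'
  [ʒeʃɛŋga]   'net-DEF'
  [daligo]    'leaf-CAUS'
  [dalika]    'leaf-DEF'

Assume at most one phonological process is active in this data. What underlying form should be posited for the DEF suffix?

The DEF morpheme has two allomorphs, [-ga] and [-ka].
The CAUS suffix, which begins with [g], is invariant after every stem; so [g] is not altered by any rule here.
So the underlying form is /-ka/, and voiceless stops become voiced after a nasal.

/-ka/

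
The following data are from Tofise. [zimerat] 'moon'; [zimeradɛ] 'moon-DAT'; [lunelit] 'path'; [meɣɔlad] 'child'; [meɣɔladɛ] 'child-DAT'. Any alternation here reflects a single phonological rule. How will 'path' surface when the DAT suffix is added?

In [zimerat] and [zimeradɛ] the final segment of 'moon' alternates: [t] ~ [d].
But 'child' keeps [d] in both environments ([meɣɔlad], [meɣɔladɛ]), so there is no rule changing /d/ to [t] in isolation.
The underlying segment must be /t/; voiceless stops become voiced between vowels, yielding [d] there.
From [lunelit] the stem 'path' is /lunelit/; between vowels this yields [lunelidɛ].

[lunelidɛ]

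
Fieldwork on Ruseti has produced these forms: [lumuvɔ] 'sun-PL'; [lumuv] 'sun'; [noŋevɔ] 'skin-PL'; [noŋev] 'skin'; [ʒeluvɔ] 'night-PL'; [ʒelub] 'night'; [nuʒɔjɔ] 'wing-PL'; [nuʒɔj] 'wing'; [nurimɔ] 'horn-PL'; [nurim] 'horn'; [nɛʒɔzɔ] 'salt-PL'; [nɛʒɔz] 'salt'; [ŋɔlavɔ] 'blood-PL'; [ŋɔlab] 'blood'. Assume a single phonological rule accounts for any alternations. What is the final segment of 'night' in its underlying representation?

/b/

'night' shows [v] ~ [b] at the end of the stem ([ʒeluvɔ] vs [ʒelub]).
But 'skin' keeps [v] in both environments ([noŋevɔ], [noŋev]), so there is no rule changing /v/ to [b] in isolation.
Therefore /b/ is basic and [v] is derived by intervocalic spirantization (voiced stops become fricatives between vowels).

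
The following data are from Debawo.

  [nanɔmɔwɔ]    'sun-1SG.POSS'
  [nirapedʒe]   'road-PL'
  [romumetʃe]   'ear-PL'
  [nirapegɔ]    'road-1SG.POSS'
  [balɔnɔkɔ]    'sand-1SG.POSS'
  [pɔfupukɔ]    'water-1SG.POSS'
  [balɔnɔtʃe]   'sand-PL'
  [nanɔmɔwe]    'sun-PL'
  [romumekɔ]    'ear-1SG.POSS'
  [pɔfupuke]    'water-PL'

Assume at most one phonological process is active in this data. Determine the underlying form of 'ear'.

/romumetʃ/

In [romumetʃe] and [romumekɔ] the final segment of 'ear' alternates: [tʃ] ~ [k].
Compare 'water', with invariant [k] in [pɔfupuke] and [pɔfupukɔ]: an analysis with underlying /k/ and a rule producing [tʃ] before the PL suffix would wrongly predict alternation here too.
Therefore /tʃ/ is basic and [k] is derived by depalatalization (palato-alveolar /tʃ/ and /dʒ/ become [k] and [g] when no front vowel follows).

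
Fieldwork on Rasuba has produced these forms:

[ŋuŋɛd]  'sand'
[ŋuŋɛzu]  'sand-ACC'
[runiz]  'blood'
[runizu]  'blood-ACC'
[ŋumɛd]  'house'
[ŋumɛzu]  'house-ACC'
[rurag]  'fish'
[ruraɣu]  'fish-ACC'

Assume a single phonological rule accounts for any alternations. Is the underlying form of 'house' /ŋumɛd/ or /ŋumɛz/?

In [ŋumɛd] and [ŋumɛzu] the final segment of 'house' alternates: [d] ~ [z].
If /z/ were underlying and a rule turned it into [d] in isolation, 'blood' would also alternate; but it has [z] in both [runiz] and [runizu].
Therefore /d/ is basic and [z] is derived by intervocalic spirantization (voiced stops become fricatives between vowels).

/ŋumɛd/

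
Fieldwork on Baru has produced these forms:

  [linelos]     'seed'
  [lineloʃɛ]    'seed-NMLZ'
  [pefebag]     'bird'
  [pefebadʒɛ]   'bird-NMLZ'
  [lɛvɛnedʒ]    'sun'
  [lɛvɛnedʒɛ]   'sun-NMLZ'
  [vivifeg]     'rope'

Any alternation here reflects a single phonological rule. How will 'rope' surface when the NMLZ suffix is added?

In [pefebag] and [pefebadʒɛ] the final segment of 'bird' alternates: [g] ~ [dʒ].
If /dʒ/ were underlying and a rule turned it into [g] in isolation, 'sun' would also alternate; but it has [dʒ] in both [lɛvɛnedʒ] and [lɛvɛnedʒɛ].
So /g/ is underlying, and a rule of palatalization before a front vowel — /g/ and /s/ become palato-alveolar [dʒ] and [ʃ] before a front vowel — gives [dʒ].
The one attested form of 'rope', [vivifeg], shows underlying /vivifeg/. Applying the same rule before a front vowel gives [vivifedʒɛ].

[vivifedʒɛ]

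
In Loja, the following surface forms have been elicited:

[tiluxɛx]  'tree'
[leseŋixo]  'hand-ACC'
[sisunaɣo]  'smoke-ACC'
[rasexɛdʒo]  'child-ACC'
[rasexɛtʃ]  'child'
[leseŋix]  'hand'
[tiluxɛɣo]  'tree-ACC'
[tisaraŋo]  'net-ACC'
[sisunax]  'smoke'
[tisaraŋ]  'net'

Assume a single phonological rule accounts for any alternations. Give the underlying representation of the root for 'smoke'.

/sisunaɣ/

In [sisunaɣo] and [sisunax] the final segment of 'smoke' alternates: [ɣ] ~ [x].
But 'hand' keeps [x] in both environments ([leseŋixo], [leseŋix]), so there is no rule changing /x/ to [ɣ] before the ACC suffix.
The underlying segment must be /ɣ/; voiced obstruents become voiceless word-finally, yielding [x] there.
So 'smoke' = /sisunaɣ/.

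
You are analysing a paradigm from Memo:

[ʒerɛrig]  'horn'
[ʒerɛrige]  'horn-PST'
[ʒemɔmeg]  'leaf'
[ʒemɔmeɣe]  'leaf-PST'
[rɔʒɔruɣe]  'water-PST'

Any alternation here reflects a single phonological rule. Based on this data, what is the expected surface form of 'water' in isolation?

The stem for 'leaf' ends in [g] in [ʒemɔmeg] but [ɣ] in [ʒemɔmeɣe].
Compare 'horn', with invariant [g] in [ʒerɛrig] and [ʒerɛrige]: an analysis with underlying /g/ and a rule producing [ɣ] before the PST suffix would wrongly predict alternation here too.
Therefore /ɣ/ is basic and [g] is derived by word-final hardening (voiced fricatives become stops word-finally).
The one attested form of 'water', [rɔʒɔruɣe], shows underlying /rɔʒɔruɣ/. Applying the same rule word-finally gives [rɔʒɔrug].

[rɔʒɔrug]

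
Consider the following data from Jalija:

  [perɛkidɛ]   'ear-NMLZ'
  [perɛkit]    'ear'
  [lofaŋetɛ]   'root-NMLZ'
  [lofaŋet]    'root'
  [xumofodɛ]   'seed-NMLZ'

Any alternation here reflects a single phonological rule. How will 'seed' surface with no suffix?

[xumofot]

The stem for 'ear' ends in [d] in [perɛkidɛ] but [t] in [perɛkit].
The stem 'root' ([lofaŋetɛ], [lofaŋet]) shows [t] unchanged in both environments, so [t] cannot be basic with [d] derived before the NMLZ suffix.
The underlying segment must be /d/; voiced obstruents become voiceless word-finally, yielding [t] there.
The one attested form of 'seed', [xumofodɛ], shows underlying /xumofod/. Applying the same rule word-finally gives [xumofot].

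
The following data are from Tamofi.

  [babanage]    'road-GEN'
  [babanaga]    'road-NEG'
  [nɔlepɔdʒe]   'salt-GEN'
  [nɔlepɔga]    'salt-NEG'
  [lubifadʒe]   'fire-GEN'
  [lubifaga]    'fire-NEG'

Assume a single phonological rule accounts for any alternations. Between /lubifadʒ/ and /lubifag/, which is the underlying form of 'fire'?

In [lubifadʒe] and [lubifaga] the final segment of 'fire' alternates: [dʒ] ~ [g].
If /g/ were underlying and a rule turned it into [dʒ] before the GEN suffix, 'road' would also alternate; but it has [g] in both [babanage] and [babanaga].
The alternation reflects depalatalization: palato-alveolar /dʒ/ becomes [g] when no front vowel follows. /dʒ/ is underlying.

/lubifadʒ/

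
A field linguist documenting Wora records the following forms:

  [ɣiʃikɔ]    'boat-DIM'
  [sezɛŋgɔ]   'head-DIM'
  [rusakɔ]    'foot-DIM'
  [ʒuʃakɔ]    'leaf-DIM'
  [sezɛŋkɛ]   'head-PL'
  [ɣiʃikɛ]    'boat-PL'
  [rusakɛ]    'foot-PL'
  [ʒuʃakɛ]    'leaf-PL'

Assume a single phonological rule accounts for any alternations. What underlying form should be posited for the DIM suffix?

/-gɔ/

The DIM suffix surfaces as [-gɔ] and [-kɔ], depending on the final segment of the stem.
By contrast the PL suffix keeps its initial [k] throughout — that segment must be underlying.
The DIM suffix is therefore /-gɔ/ underlyingly, with post-vocalic devoicing: voiced stops become voiceless after a vowel.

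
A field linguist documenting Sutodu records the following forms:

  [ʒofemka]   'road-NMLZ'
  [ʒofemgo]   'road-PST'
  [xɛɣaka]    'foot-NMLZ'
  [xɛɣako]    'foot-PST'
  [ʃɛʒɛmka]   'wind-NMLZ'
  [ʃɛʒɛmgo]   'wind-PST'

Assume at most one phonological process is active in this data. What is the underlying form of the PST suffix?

/-go/

The PST suffix surfaces as [-go] and [-ko], depending on the final segment of the stem.
The NMLZ suffix, which begins with [k], is invariant after every stem; so [k] is not altered by any rule here.
So the underlying form is /-go/, and voiced stops become voiceless after a vowel.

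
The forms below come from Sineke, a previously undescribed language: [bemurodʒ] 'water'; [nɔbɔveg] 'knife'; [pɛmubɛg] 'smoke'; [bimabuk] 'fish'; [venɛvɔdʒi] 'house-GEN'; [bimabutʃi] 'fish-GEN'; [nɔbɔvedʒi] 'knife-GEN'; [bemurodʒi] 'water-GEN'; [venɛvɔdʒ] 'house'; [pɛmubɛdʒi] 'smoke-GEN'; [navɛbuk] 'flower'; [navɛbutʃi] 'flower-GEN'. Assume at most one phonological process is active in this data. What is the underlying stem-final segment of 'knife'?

/g/

The stem for 'knife' ends in [g] in [nɔbɔveg] but [dʒ] in [nɔbɔvedʒi].
Compare 'house', with invariant [dʒ] in [venɛvɔdʒ] and [venɛvɔdʒi]: an analysis with underlying /dʒ/ and a rule producing [g] in isolation would wrongly predict alternation here too.
So /g/ is underlying, and a rule of palatalization before a front vowel — /k/ and /g/ become palato-alveolar [tʃ] and [dʒ] before a front vowel — gives [dʒ].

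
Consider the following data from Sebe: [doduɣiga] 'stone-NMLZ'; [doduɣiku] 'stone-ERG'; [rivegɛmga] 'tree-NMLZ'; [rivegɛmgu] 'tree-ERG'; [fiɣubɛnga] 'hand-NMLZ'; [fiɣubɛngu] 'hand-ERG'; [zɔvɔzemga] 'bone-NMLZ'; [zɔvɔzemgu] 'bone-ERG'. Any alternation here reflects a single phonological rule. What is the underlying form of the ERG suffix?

The ERG morpheme has two allomorphs, [-gu] and [-ku].
By contrast the NMLZ suffix keeps its initial [g] throughout — that segment must be underlying.
The ERG suffix is therefore /-ku/ underlyingly, with post-nasal voicing: voiceless stops become voiced after a nasal.

/-ku/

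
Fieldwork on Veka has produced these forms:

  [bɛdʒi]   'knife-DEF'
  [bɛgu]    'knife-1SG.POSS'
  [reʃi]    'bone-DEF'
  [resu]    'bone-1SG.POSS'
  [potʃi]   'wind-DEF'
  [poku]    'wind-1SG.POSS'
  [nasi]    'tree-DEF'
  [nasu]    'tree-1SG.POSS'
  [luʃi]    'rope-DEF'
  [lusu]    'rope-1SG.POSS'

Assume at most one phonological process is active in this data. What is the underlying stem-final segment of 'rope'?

/ʃ/

In [luʃi] and [lusu] the final segment of 'rope' alternates: [ʃ] ~ [s].
If /s/ were underlying and a rule turned it into [ʃ] before the DEF suffix, 'tree' would also alternate; but it has [s] in both [nasi] and [nasu].
The underlying segment must be /ʃ/; palato-alveolar /tʃ/, /dʒ/ and /ʃ/ become [k], [g] and [s] when no front vowel follows, yielding [s] there.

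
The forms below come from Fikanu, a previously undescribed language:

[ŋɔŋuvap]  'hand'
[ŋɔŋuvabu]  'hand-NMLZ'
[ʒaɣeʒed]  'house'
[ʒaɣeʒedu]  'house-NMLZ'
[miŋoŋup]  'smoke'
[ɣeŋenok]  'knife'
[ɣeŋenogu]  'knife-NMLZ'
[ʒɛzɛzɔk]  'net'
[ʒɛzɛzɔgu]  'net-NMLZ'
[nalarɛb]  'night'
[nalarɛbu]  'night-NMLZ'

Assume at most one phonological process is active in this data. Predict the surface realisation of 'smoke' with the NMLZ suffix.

[miŋoŋubu]

'hand' shows [p] ~ [b] at the end of the stem ([ŋɔŋuvap] vs [ŋɔŋuvabu]).
The stem 'night' ([nalarɛb], [nalarɛbu]) shows [b] unchanged in both environments, so [b] cannot be basic with [p] derived in isolation.
So /p/ is underlying, and a rule of intervocalic voicing — voiceless stops become voiced between vowels — gives [b].
From [miŋoŋup] the stem 'smoke' is /miŋoŋup/; between vowels this yields [miŋoŋubu].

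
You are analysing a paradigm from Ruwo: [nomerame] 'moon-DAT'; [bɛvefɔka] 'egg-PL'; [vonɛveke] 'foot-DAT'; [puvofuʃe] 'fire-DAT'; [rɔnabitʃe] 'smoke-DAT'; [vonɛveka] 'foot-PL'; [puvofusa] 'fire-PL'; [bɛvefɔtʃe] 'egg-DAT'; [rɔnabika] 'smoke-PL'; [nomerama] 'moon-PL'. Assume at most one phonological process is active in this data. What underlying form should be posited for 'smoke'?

The stem for 'smoke' ends in [tʃ] in [rɔnabitʃe] but [k] in [rɔnabika].
But 'foot' keeps [k] in both environments ([vonɛveke], [vonɛveka]), so there is no rule changing /k/ to [tʃ] before the DAT suffix.
Therefore /tʃ/ is basic and [k] is derived by depalatalization (palato-alveolar /tʃ/ and /ʃ/ become [k] and [s] when no front vowel follows).

/rɔnabitʃ/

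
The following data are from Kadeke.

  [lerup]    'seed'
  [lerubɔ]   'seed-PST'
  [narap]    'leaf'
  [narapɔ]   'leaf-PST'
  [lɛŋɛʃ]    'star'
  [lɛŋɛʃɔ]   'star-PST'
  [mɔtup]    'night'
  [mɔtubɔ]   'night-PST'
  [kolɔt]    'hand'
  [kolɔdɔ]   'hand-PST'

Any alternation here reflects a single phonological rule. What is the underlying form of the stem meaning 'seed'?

The root 'seed' surfaces as [lerup] and [lerubɔ], with a stem-final [p] ~ [b] alternation.
But 'leaf' keeps [p] in both environments ([narap], [narapɔ]), so there is no rule changing /p/ to [b] before the PST suffix.
Therefore /b/ is basic and [p] is derived by word-final obstruent devoicing (voiced obstruents become voiceless word-finally).
Hence 'seed' is /lerub/ underlyingly.

/lerub/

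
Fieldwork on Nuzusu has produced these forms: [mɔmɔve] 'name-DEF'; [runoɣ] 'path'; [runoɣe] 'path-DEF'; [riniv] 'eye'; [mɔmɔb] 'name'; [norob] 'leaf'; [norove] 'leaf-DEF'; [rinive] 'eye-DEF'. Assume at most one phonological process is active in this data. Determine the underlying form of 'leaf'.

'leaf' shows [v] ~ [b] at the end of the stem ([norove] vs [norob]).
But 'eye' keeps [v] in both environments ([rinive], [riniv]), so there is no rule changing /v/ to [b] in isolation.
The alternation reflects intervocalic spirantization: voiced stops become fricatives between vowels. /b/ is underlying.

/norob/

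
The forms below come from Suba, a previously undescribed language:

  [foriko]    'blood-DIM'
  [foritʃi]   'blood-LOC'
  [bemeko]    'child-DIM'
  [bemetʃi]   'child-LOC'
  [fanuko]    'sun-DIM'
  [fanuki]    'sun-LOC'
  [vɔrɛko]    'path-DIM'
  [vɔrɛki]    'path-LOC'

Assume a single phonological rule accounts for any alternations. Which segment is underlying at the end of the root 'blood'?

/tʃ/

'blood' shows [k] ~ [tʃ] at the end of the stem ([foriko] vs [foritʃi]).
The stem 'path' ([vɔrɛko], [vɔrɛki]) shows [k] unchanged in both environments, so [k] cannot be basic with [tʃ] derived before the LOC suffix.
The underlying segment must be /tʃ/; palato-alveolar /tʃ/ becomes [k] when no front vowel follows, yielding [k] there.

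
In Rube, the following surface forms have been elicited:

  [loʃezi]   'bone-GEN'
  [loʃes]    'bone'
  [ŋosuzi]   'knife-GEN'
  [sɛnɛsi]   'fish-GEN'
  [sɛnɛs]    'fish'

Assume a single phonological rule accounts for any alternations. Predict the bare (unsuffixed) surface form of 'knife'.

[ŋosus]

The stem for 'bone' ends in [z] in [loʃezi] but [s] in [loʃes].
If /s/ were underlying and a rule turned it into [z] before the GEN suffix, 'fish' would also alternate; but it has [s] in both [sɛnɛsi] and [sɛnɛs].
So /z/ is underlying, and a rule of word-final obstruent devoicing — voiced obstruents become voiceless word-finally — gives [s].
The one attested form of 'knife', [ŋosuzi], shows underlying /ŋosuz/. Applying the same rule word-finally gives [ŋosus].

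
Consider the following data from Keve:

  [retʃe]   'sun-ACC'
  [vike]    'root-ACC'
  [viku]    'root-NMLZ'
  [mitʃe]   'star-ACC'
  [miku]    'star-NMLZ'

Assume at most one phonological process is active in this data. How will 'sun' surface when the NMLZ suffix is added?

The root 'star' surfaces as [mitʃe] and [miku], with a stem-final [tʃ] ~ [k] alternation.
But 'root' keeps [k] in both environments ([vike], [viku]), so there is no rule changing /k/ to [tʃ] before the ACC suffix.
So /tʃ/ is underlying, and a rule of depalatalization — palato-alveolar /tʃ/ becomes [k] when no front vowel follows — gives [k].
From [retʃe] the stem 'sun' is /retʃ/; when no front vowel follows this yields [reku].

[reku]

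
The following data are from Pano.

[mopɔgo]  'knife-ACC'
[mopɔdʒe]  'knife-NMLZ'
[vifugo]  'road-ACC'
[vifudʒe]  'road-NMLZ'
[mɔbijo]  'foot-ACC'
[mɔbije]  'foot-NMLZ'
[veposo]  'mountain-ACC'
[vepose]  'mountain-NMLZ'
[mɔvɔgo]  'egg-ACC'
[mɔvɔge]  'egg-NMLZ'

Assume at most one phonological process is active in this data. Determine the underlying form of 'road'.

/vifudʒ/

In [vifugo] and [vifudʒe] the final segment of 'road' alternates: [g] ~ [dʒ].
If /g/ were underlying and a rule turned it into [dʒ] before the NMLZ suffix, 'egg' would also alternate; but it has [g] in both [mɔvɔgo] and [mɔvɔge].
Therefore /dʒ/ is basic and [g] is derived by depalatalization (palato-alveolar /dʒ/ becomes [g] when no front vowel follows).
The underlying form of 'road' is therefore /vifudʒ/.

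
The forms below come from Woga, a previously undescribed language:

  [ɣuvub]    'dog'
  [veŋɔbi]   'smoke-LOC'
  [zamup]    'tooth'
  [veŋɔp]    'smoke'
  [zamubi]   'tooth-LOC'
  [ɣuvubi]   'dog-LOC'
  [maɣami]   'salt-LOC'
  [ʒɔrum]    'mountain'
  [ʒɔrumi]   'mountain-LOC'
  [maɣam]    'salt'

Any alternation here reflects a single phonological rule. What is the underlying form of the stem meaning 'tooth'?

The root 'tooth' surfaces as [zamubi] and [zamup], with a stem-final [b] ~ [p] alternation.
If /b/ were underlying and a rule turned it into [p] in isolation, 'dog' would also alternate; but it has [b] in both [ɣuvubi] and [ɣuvub].
The underlying segment must be /p/; voiceless stops become voiced between vowels, yielding [b] there.

/zamup/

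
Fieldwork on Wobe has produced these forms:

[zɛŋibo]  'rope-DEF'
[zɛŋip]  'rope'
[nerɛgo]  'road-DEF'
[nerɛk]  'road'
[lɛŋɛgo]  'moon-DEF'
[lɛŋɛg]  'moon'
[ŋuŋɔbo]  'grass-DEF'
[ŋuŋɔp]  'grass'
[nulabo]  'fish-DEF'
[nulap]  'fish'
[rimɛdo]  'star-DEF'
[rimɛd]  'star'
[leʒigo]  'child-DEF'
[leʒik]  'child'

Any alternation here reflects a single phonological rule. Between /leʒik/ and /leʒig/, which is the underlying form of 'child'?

/leʒik/

'child' shows [g] ~ [k] at the end of the stem ([leʒigo] vs [leʒik]).
Compare 'moon', with invariant [g] in [lɛŋɛgo] and [lɛŋɛg]: an analysis with underlying /g/ and a rule producing [k] in isolation would wrongly predict alternation here too.
Therefore /k/ is basic and [g] is derived by intervocalic voicing (voiceless stops become voiced between vowels).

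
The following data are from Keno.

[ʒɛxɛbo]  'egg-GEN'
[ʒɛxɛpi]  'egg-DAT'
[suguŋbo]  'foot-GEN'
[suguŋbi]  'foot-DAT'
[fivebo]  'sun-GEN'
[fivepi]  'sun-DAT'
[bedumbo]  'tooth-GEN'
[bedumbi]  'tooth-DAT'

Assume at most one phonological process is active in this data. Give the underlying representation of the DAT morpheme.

/-pi/

The DAT morpheme has two allomorphs, [-bi] and [-pi].
By contrast the GEN suffix keeps its initial [b] throughout — that segment must be underlying.
So the underlying form is /-pi/, and voiceless stops become voiced after a nasal.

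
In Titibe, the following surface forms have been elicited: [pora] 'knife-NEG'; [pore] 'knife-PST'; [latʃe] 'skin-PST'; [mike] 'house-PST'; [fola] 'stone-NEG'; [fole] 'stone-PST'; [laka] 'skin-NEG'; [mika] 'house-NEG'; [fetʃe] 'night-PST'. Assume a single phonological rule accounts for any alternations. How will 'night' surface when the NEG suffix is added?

[feka]

'skin' shows [tʃ] ~ [k] at the end of the stem ([latʃe] vs [laka]).
Compare 'house', with invariant [k] in [mike] and [mika]: an analysis with underlying /k/ and a rule producing [tʃ] before the PST suffix would wrongly predict alternation here too.
The underlying segment must be /tʃ/; palato-alveolar /tʃ/ becomes [k] when no front vowel follows, yielding [k] there.
The one attested form of 'night', [fetʃe], shows underlying /fetʃ/. Applying the same rule when no front vowel follows gives [feka].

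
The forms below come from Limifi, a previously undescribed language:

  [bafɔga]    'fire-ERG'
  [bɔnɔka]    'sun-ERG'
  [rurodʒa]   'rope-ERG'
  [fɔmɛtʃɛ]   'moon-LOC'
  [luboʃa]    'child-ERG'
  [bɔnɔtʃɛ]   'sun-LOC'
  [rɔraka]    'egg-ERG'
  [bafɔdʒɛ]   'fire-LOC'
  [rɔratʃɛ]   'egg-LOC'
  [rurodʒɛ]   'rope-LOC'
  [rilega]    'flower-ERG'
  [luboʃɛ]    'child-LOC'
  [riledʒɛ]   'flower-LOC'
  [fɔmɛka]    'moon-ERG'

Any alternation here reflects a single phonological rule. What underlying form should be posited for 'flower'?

'flower' shows [dʒ] ~ [g] at the end of the stem ([riledʒɛ] vs [rilega]).
Compare 'rope', with invariant [dʒ] in [rurodʒɛ] and [rurodʒa]: an analysis with underlying /dʒ/ and a rule producing [g] before the ERG suffix would wrongly predict alternation here too.
The alternation reflects palatalization before a front vowel: /k/ and /g/ become palato-alveolar [tʃ] and [dʒ] before a front vowel. /g/ is underlying.

/rileg/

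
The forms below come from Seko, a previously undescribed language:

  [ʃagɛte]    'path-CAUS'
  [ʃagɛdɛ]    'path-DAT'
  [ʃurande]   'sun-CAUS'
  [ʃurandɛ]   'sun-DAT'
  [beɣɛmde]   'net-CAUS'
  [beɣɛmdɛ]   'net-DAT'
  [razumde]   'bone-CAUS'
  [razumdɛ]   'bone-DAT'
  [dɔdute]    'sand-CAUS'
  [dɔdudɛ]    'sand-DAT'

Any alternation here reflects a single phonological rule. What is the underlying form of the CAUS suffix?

The CAUS morpheme has two allomorphs, [-de] and [-te].
By contrast the DAT suffix keeps its initial [d] throughout — that segment must be underlying.
So the underlying form is /-te/, and voiceless stops become voiced after a nasal.

/-te/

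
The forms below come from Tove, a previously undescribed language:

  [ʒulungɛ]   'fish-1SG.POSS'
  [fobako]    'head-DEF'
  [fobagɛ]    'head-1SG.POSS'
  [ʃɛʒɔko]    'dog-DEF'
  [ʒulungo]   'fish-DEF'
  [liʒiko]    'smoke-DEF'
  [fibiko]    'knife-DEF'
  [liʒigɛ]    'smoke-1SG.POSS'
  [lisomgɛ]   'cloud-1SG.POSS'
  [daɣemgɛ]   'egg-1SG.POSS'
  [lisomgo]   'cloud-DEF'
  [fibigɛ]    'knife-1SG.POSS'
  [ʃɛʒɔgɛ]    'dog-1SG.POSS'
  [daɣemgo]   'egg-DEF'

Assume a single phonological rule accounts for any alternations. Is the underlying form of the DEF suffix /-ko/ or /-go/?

The DEF morpheme has two allomorphs, [-go] and [-ko].
By contrast the 1SG.POSS suffix keeps its initial [g] throughout — that segment must be underlying.
The DEF suffix is therefore /-ko/ underlyingly, with post-nasal voicing: voiceless stops become voiced after a nasal.

/-ko/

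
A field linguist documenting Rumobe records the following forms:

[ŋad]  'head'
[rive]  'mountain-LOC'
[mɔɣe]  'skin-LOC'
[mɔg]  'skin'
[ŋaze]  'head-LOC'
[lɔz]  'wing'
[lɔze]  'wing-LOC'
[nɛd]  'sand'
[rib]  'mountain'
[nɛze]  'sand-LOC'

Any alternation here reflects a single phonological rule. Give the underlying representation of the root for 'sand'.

/nɛd/

The stem for 'sand' ends in [z] in [nɛze] but [d] in [nɛd].
The stem 'wing' ([lɔze], [lɔz]) shows [z] unchanged in both environments, so [z] cannot be basic with [d] derived in isolation.
The alternation reflects intervocalic spirantization: voiced stops become fricatives between vowels. /d/ is underlying.
The underlying form of 'sand' is therefore /nɛd/.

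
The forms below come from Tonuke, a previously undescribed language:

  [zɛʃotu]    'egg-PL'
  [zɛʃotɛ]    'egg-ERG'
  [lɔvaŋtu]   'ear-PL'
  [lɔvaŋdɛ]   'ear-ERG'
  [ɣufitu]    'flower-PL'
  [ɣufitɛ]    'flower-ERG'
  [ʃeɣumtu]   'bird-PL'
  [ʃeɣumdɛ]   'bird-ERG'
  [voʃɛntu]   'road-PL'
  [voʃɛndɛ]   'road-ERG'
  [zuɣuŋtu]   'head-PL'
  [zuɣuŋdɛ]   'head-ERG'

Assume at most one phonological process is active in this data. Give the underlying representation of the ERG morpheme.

/-dɛ/

The ERG suffix surfaces as [-dɛ] and [-tɛ], depending on the final segment of the stem.
By contrast the PL suffix keeps its initial [t] throughout — that segment must be underlying.
The ERG suffix is therefore /-dɛ/ underlyingly, with post-vocalic devoicing: voiced stops become voiceless after a vowel.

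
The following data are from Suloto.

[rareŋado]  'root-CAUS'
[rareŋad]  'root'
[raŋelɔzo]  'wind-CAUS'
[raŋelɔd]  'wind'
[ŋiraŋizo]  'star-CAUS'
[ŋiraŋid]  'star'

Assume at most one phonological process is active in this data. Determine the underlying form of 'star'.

In [ŋiraŋizo] and [ŋiraŋid] the final segment of 'star' alternates: [z] ~ [d].
Compare 'root', with invariant [d] in [rareŋado] and [rareŋad]: an analysis with underlying /d/ and a rule producing [z] before the CAUS suffix would wrongly predict alternation here too.
The alternation reflects word-final hardening: voiced fricatives become stops word-finally. /z/ is underlying.
Hence 'star' is /ŋiraŋiz/ underlyingly.

/ŋiraŋiz/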